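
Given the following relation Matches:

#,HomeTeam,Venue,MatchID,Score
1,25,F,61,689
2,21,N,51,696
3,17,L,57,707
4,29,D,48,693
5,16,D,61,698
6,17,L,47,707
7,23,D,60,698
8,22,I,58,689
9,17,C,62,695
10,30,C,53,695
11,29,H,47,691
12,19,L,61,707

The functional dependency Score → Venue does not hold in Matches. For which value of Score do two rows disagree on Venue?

689

Score=689: rows 1, 8 → Venue takes values {F, I} — violation
Score=696: row 2 → Venue = N ✓
Score=707: rows 3, 6, 12 → Venue = L, L, L ✓
Score=693: row 4 → Venue = D ✓
Score=698: rows 5, 7 → Venue = D, D ✓
Score=695: rows 9, 10 → Venue = C, C ✓
Score=691: row 11 → Venue = H ✓
The only Score value with inconsistent Venue is Score=689.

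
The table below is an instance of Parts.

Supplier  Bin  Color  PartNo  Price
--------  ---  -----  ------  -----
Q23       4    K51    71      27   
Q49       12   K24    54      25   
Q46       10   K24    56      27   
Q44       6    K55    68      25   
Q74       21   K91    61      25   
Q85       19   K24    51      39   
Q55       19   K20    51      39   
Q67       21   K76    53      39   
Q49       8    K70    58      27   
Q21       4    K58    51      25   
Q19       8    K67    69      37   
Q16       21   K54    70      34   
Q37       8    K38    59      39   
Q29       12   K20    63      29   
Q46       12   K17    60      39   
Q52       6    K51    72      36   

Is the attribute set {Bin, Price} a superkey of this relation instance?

No

Two distinct rows share (Bin=19, Price=39), so {Bin, Price} does not determine every attribute — not a superkey.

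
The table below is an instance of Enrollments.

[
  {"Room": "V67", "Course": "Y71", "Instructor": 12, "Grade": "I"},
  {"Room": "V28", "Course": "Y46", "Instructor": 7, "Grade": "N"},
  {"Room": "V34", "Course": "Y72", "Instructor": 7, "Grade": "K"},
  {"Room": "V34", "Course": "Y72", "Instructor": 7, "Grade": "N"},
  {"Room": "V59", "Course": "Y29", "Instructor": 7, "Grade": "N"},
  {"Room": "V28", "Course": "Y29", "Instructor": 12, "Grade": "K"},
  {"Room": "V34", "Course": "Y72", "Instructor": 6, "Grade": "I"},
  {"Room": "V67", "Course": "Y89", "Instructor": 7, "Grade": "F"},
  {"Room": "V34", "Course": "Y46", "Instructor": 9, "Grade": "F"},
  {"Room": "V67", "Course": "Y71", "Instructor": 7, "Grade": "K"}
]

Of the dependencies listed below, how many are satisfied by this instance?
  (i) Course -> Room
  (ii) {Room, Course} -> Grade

(i) Course -> Room: Course=Y46: 2 rows → Room takes values {V28, V34} — violation; Course=Y29: 2 rows → Room takes values {V59, V28} — violation — fails.
(ii) {Room, Course} -> Grade: (Room=V67, Course=Y71): 2 rows → Grade takes values {I, K} — violation; (Room=V34, Course=Y72): 3 rows → Grade takes values {K, N, I} — violation — fails.
None of the 2 dependencies hold.

0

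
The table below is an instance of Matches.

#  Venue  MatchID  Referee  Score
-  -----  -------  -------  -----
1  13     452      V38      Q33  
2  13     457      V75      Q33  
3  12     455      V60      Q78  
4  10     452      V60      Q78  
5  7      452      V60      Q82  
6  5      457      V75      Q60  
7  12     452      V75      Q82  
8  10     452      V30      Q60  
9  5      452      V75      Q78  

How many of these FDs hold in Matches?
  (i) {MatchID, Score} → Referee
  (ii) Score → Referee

0

(i) {MatchID, Score} → Referee: (MatchID=452, Score=Q78): rows 4, 9 → Referee takes values {V60, V75} — violation; (MatchID=452, Score=Q82): rows 5, 7 → Referee takes values {V60, V75} — violation — fails.
(ii) Score → Referee: Score=Q33: rows 1, 2 → Referee takes values {V38, V75} — violation; Score=Q78: rows 3, 4, 9 → Referee takes values {V60, V75} — violation; Score=Q82: rows 5, 7 → Referee takes values {V60, V75} — violation; Score=Q60: rows 6, 8 → Referee takes values {V75, V30} — violation — fails.
None of the 2 dependencies hold.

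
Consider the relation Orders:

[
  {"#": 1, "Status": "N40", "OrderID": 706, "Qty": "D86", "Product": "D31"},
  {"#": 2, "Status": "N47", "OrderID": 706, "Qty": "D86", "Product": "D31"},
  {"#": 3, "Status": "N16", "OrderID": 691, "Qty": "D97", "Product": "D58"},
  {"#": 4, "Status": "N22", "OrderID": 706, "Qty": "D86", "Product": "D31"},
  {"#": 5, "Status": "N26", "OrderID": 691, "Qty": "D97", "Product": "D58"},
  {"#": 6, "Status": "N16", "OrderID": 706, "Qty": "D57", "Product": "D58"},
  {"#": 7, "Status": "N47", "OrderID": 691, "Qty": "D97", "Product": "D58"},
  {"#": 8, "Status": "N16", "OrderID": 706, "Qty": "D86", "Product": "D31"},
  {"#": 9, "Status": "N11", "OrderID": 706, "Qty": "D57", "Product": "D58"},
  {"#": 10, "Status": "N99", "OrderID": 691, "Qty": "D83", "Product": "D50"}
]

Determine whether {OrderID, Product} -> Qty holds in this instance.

(OrderID=706, Product=D31): rows 1, 2, 4, 8 → Qty = D86, D86, D86, D86 ✓
(OrderID=691, Product=D58): rows 3, 5, 7 → Qty = D97, D97, D97 ✓
(OrderID=706, Product=D58): rows 6, 9 → Qty = D57, D57 ✓
(OrderID=691, Product=D50): row 10 → Qty = D83 ✓
Every {OrderID, Product} value is associated with a single Qty value, so {OrderID, Product} -> Qty holds.

Yes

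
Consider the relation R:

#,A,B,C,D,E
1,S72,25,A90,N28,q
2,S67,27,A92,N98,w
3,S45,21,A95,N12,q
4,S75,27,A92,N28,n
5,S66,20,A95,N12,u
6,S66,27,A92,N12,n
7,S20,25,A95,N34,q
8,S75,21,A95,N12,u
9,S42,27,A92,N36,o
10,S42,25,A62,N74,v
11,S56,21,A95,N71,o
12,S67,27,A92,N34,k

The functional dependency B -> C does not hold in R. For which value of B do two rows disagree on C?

B=25: rows 1, 7, 10 → C takes values {A90, A95, A62} — violation
B=27: rows 2, 4, 6, 9, 12 → C = A92, A92, A92, A92, A92 ✓
B=21: rows 3, 8, 11 → C = A95, A95, A95 ✓
B=20: row 5 → C = A95 ✓
The only B value with inconsistent C is B=25.

25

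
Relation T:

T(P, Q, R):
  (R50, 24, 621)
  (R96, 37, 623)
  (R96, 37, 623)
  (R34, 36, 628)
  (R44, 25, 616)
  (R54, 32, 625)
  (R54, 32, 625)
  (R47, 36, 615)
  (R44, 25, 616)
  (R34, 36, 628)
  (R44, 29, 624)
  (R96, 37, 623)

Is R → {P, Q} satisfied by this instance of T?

Yes

R=621: 1 row → {P,Q} = (R50, 24) ✓
R=623: 3 rows → {P,Q} = (R96, 37), (R96, 37), (R96, 37) ✓
R=628: 2 rows → {P,Q} = (R34, 36), (R34, 36) ✓
R=616: 2 rows → {P,Q} = (R44, 25), (R44, 25) ✓
R=625: 2 rows → {P,Q} = (R54, 32), (R54, 32) ✓
R=615: 1 row → {P,Q} = (R47, 36) ✓
R=624: 1 row → {P,Q} = (R44, 29) ✓
Every R value is associated with a single {P, Q} value, so R → {P, Q} holds.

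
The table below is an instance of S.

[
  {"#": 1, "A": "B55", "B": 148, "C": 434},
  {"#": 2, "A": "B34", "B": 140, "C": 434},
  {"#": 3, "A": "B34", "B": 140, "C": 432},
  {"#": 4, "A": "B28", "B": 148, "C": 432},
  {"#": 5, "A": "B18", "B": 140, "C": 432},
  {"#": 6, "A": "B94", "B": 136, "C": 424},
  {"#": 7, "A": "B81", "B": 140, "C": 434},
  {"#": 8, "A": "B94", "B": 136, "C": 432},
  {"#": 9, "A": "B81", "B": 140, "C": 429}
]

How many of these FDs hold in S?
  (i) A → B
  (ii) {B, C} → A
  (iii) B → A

(i) A → B: every LHS value maps to a single RHS value — holds.
(ii) {B, C} → A: (B=140, C=434): rows 2, 7 → A takes values {B34, B81} — violation; (B=140, C=432): rows 3, 5 → A takes values {B34, B18} — violation — fails.
(iii) B → A: B=148: rows 1, 4 → A takes values {B55, B28} — violation; B=140: rows 2, 3, 5, 7, 9 → A takes values {B34, B18, B81} — violation — fails.
1 of the 3 dependencies holds.

1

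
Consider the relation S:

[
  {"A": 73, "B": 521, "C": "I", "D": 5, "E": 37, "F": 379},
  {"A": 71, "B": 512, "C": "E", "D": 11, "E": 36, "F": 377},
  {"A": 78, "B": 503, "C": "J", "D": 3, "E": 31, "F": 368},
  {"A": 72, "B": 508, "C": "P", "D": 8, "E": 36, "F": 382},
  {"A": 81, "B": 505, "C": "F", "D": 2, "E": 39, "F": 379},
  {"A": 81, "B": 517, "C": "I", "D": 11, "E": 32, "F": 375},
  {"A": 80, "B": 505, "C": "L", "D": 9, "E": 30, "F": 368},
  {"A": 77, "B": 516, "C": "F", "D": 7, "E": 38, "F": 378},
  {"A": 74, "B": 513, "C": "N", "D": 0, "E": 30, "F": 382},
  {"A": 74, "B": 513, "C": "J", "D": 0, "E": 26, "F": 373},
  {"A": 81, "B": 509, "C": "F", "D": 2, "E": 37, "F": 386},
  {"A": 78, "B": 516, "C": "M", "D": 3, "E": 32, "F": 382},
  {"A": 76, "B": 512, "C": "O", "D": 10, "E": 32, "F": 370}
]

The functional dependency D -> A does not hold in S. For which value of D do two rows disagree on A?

D=5: 1 row → A = 73 ✓
D=11: 2 rows → A takes values {71, 81} — violation
D=3: 2 rows → A = 78, 78 ✓
D=8: 1 row → A = 72 ✓
D=2: 2 rows → A = 81, 81 ✓
D=9: 1 row → A = 80 ✓
D=7: 1 row → A = 77 ✓
D=0: 2 rows → A = 74, 74 ✓
D=10: 1 row → A = 76 ✓
The only D value with inconsistent A is D=11.

11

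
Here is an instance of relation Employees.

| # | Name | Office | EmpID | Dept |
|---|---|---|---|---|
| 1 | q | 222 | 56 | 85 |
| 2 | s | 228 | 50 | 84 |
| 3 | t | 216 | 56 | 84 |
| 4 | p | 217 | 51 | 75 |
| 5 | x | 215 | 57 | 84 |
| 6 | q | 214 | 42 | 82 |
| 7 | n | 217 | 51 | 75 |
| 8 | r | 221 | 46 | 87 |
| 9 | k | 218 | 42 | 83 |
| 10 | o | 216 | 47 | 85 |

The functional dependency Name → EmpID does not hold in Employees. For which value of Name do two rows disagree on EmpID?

q

Name=q: rows 1, 6 → EmpID takes values {56, 42} — violation
Name=s: row 2 → EmpID = 50 ✓
Name=t: row 3 → EmpID = 56 ✓
Name=p: row 4 → EmpID = 51 ✓
Name=x: row 5 → EmpID = 57 ✓
Name=n: row 7 → EmpID = 51 ✓
Name=r: row 8 → EmpID = 46 ✓
Name=k: row 9 → EmpID = 42 ✓
Name=o: row 10 → EmpID = 47 ✓
The only Name value with inconsistent EmpID is Name=q.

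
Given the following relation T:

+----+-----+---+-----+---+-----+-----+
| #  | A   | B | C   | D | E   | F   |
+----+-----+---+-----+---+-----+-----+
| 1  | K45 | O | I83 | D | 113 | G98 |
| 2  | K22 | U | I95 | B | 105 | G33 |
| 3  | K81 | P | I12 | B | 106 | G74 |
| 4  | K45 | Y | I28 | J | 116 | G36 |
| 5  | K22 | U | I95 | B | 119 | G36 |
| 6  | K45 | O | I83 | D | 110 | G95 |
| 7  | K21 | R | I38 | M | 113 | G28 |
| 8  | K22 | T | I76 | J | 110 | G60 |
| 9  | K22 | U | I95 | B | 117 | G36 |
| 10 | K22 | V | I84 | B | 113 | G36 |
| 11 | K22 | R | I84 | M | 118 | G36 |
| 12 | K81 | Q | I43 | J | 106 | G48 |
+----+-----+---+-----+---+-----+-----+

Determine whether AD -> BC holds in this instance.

(A=K45, D=D): rows 1, 6 → {B,C} = (O, I83), (O, I83) ✓
(A=K22, D=B): rows 2, 5, 9, 10 → {B,C} takes values {(U, I95), (V, I84)} — violation
(A=K81, D=B): row 3 → {B,C} = (P, I12) ✓
(A=K45, D=J): row 4 → {B,C} = (Y, I28) ✓
(A=K21, D=M): row 7 → {B,C} = (R, I38) ✓
(A=K22, D=J): row 8 → {B,C} = (T, I76) ✓
(A=K22, D=M): row 11 → {B,C} = (R, I84) ✓
(A=K81, D=J): row 12 → {B,C} = (Q, I43) ✓
Two rows agree on AD but differ on BC, so AD -> BC does not hold.

No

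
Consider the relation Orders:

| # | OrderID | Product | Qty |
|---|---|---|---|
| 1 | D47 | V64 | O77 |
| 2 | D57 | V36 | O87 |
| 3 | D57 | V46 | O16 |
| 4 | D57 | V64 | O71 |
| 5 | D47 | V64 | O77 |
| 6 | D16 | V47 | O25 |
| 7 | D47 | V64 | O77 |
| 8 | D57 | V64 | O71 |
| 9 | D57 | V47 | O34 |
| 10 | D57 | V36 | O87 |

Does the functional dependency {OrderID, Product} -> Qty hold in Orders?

(OrderID=D47, Product=V64): rows 1, 5, 7 → Qty = O77, O77, O77 ✓
(OrderID=D57, Product=V36): rows 2, 10 → Qty = O87, O87 ✓
(OrderID=D57, Product=V46): row 3 → Qty = O16 ✓
(OrderID=D57, Product=V64): rows 4, 8 → Qty = O71, O71 ✓
(OrderID=D16, Product=V47): row 6 → Qty = O25 ✓
(OrderID=D57, Product=V47): row 9 → Qty = O34 ✓
Every {OrderID, Product} value is associated with a single Qty value, so {OrderID, Product} -> Qty holds.

Yes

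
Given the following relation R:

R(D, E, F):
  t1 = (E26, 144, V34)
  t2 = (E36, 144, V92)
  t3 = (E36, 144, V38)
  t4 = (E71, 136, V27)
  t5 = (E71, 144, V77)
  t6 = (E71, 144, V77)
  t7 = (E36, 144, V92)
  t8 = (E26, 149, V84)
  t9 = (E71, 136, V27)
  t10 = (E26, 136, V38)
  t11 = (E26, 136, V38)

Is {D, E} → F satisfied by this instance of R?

(D=E26, E=144): row 1 → F = V34 ✓
(D=E36, E=144): rows 2, 3, 7 → F takes values {V92, V38} — violation
(D=E71, E=136): rows 4, 9 → F = V27, V27 ✓
(D=E71, E=144): rows 5, 6 → F = V77, V77 ✓
(D=E26, E=149): row 8 → F = V84 ✓
(D=E26, E=136): rows 10, 11 → F = V38, V38 ✓
Two rows agree on {D, E} but differ on F, so {D, E} → F does not hold.

No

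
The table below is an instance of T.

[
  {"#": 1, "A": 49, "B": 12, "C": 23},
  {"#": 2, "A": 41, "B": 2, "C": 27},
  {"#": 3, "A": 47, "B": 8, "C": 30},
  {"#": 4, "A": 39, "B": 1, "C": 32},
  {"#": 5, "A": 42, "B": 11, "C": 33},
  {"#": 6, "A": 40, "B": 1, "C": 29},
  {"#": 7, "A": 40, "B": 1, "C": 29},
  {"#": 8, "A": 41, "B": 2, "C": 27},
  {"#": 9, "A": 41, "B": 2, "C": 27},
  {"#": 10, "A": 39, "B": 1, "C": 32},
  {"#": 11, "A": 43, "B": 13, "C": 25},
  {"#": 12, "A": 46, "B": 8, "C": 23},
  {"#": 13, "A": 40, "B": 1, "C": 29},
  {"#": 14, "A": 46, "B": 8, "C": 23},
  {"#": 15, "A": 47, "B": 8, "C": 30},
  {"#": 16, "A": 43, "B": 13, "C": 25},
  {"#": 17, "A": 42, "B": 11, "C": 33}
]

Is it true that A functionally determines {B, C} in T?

Yes

A=49: row 1 → {B,C} = (12, 23) ✓
A=41: rows 2, 8, 9 → {B,C} = (2, 27), (2, 27), (2, 27) ✓
A=47: rows 3, 15 → {B,C} = (8, 30), (8, 30) ✓
A=39: rows 4, 10 → {B,C} = (1, 32), (1, 32) ✓
A=42: rows 5, 17 → {B,C} = (11, 33), (11, 33) ✓
A=40: rows 6, 7, 13 → {B,C} = (1, 29), (1, 29), (1, 29) ✓
A=43: rows 11, 16 → {B,C} = (13, 25), (13, 25) ✓
A=46: rows 12, 14 → {B,C} = (8, 23), (8, 23) ✓
Every A value is associated with a single {B, C} value, so A -> {B, C} holds.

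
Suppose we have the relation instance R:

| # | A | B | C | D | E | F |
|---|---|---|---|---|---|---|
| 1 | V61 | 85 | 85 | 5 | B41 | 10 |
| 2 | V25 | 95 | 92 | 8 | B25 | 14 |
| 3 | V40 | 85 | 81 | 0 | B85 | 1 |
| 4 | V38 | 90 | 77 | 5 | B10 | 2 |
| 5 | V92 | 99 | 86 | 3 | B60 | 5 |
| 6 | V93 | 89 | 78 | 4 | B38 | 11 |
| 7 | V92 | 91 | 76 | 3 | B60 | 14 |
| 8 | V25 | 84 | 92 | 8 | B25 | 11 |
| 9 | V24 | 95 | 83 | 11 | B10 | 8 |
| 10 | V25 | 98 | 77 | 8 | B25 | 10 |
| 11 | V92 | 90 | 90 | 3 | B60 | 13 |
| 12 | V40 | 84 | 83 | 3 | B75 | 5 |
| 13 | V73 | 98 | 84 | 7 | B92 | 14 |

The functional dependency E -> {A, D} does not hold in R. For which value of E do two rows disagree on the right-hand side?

E=B41: row 1 → {A,D} = (V61, 5) ✓
E=B25: rows 2, 8, 10 → {A,D} = (V25, 8), (V25, 8), (V25, 8) ✓
E=B85: row 3 → {A,D} = (V40, 0) ✓
E=B10: rows 4, 9 → {A,D} takes values {(V38, 5), (V24, 11)} — violation
E=B60: rows 5, 7, 11 → {A,D} = (V92, 3), (V92, 3), (V92, 3) ✓
E=B38: row 6 → {A,D} = (V93, 4) ✓
E=B75: row 12 → {A,D} = (V40, 3) ✓
E=B92: row 13 → {A,D} = (V73, 7) ✓
The only E value with inconsistent RHS is E=B10.

B10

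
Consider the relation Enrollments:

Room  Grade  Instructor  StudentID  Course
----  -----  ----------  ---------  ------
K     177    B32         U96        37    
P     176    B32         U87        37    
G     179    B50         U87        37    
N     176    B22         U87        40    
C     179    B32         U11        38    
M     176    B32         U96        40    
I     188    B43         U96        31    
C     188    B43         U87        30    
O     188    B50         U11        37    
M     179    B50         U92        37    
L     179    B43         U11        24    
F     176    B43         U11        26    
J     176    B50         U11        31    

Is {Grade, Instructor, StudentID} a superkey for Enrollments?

Yes

All 13 rows have distinct {Grade, Instructor, StudentID} values, so {Grade, Instructor, StudentID} → (all attributes) holds and {Grade, Instructor, StudentID} is a superkey.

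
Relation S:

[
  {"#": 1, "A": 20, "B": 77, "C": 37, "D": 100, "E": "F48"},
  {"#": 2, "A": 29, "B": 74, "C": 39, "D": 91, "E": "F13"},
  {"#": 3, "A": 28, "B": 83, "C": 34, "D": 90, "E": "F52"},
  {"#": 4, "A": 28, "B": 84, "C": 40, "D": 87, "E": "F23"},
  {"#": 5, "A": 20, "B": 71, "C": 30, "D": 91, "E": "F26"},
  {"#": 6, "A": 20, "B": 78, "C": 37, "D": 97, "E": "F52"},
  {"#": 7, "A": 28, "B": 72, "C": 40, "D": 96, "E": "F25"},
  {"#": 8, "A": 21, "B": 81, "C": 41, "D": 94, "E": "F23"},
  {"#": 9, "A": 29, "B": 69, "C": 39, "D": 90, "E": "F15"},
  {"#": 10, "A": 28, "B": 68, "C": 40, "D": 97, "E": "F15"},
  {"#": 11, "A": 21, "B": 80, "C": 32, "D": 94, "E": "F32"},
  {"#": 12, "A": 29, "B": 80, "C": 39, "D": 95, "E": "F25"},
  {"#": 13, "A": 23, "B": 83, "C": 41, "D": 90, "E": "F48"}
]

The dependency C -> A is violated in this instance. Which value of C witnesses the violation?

C=37: rows 1, 6 → A = 20, 20 ✓
C=39: rows 2, 9, 12 → A = 29, 29, 29 ✓
C=34: row 3 → A = 28 ✓
C=40: rows 4, 7, 10 → A = 28, 28, 28 ✓
C=30: row 5 → A = 20 ✓
C=41: rows 8, 13 → A takes values {21, 23} — violation
C=32: row 11 → A = 21 ✓
The only C value with inconsistent A is C=41.

41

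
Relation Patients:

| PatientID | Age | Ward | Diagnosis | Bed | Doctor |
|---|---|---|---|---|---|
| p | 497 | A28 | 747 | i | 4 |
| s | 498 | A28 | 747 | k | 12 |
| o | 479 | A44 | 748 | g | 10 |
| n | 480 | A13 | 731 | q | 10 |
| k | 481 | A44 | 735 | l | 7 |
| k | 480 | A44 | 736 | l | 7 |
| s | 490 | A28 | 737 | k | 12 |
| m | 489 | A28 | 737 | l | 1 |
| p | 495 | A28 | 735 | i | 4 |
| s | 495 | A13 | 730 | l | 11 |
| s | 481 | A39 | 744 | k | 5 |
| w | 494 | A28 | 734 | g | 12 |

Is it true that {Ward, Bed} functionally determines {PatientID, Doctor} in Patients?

(Ward=A28, Bed=i): 2 rows → {PatientID,Doctor} = (p, 4), (p, 4) ✓
(Ward=A28, Bed=k): 2 rows → {PatientID,Doctor} = (s, 12), (s, 12) ✓
(Ward=A44, Bed=g): 1 row → {PatientID,Doctor} = (o, 10) ✓
(Ward=A13, Bed=q): 1 row → {PatientID,Doctor} = (n, 10) ✓
(Ward=A44, Bed=l): 2 rows → {PatientID,Doctor} = (k, 7), (k, 7) ✓
(Ward=A28, Bed=l): 1 row → {PatientID,Doctor} = (m, 1) ✓
(Ward=A13, Bed=l): 1 row → {PatientID,Doctor} = (s, 11) ✓
(Ward=A39, Bed=k): 1 row → {PatientID,Doctor} = (s, 5) ✓
(Ward=A28, Bed=g): 1 row → {PatientID,Doctor} = (w, 12) ✓
Every {Ward, Bed} value is associated with a single {PatientID, Doctor} value, so {Ward, Bed} -> {PatientID, Doctor} holds.

Yes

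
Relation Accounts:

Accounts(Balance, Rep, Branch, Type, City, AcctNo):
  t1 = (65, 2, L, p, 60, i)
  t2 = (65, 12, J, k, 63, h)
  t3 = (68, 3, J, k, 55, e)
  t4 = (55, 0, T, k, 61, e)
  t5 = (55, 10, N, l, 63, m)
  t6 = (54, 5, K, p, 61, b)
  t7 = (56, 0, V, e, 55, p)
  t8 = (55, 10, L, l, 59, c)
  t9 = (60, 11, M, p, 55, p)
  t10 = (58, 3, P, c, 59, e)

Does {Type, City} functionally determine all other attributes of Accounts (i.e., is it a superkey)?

All 10 rows have distinct {Type, City} values, so {Type, City} → (all attributes) holds and {Type, City} is a superkey.

Yes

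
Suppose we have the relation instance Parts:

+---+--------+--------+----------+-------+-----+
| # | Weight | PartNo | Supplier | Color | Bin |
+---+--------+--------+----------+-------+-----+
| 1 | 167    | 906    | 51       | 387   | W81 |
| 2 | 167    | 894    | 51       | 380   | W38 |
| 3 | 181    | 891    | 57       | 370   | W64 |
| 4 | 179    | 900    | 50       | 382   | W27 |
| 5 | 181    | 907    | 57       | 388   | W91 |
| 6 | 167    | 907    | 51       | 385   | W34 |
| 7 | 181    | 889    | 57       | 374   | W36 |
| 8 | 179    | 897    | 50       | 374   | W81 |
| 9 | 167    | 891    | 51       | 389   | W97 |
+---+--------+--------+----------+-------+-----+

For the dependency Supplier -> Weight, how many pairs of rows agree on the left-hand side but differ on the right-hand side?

Supplier=51: all 4 rows agree on Weight — 0 pairs.
Supplier=57: all 3 rows agree on Weight — 0 pairs.
Supplier=50: all 2 rows agree on Weight — 0 pairs.

0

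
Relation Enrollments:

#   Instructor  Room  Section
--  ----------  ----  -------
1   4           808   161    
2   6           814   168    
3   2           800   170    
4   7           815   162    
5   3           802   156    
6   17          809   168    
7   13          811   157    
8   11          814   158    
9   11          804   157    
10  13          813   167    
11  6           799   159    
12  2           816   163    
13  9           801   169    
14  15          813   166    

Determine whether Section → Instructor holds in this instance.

Section=161: row 1 → Instructor = 4 ✓
Section=168: rows 2, 6 → Instructor takes values {6, 17} — violation
Section=170: row 3 → Instructor = 2 ✓
Section=162: row 4 → Instructor = 7 ✓
Section=156: row 5 → Instructor = 3 ✓
Section=157: rows 7, 9 → Instructor takes values {13, 11} — violation
Section=158: row 8 → Instructor = 11 ✓
Section=167: row 10 → Instructor = 13 ✓
Section=159: row 11 → Instructor = 6 ✓
Section=163: row 12 → Instructor = 2 ✓
Section=169: row 13 → Instructor = 9 ✓
Section=166: row 14 → Instructor = 15 ✓
Two rows agree on Section but differ on Instructor, so Section → Instructor does not hold.

No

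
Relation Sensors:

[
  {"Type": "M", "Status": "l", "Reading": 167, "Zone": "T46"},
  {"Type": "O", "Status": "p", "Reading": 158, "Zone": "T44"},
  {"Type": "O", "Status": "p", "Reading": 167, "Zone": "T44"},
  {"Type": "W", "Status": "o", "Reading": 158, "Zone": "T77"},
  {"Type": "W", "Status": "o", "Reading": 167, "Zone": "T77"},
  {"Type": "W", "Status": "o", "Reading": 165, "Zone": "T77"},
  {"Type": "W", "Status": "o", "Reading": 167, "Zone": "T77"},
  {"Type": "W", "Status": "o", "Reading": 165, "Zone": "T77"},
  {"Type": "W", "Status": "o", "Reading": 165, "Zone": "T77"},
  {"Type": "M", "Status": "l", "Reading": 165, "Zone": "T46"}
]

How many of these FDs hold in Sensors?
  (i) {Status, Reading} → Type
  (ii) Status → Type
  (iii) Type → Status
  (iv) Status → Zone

(i) {Status, Reading} → Type: every LHS value maps to a single RHS value — holds.
(ii) Status → Type: every LHS value maps to a single RHS value — holds.
(iii) Type → Status: every LHS value maps to a single RHS value — holds.
(iv) Status → Zone: every LHS value maps to a single RHS value — holds.
4 of the 4 dependencies hold.

4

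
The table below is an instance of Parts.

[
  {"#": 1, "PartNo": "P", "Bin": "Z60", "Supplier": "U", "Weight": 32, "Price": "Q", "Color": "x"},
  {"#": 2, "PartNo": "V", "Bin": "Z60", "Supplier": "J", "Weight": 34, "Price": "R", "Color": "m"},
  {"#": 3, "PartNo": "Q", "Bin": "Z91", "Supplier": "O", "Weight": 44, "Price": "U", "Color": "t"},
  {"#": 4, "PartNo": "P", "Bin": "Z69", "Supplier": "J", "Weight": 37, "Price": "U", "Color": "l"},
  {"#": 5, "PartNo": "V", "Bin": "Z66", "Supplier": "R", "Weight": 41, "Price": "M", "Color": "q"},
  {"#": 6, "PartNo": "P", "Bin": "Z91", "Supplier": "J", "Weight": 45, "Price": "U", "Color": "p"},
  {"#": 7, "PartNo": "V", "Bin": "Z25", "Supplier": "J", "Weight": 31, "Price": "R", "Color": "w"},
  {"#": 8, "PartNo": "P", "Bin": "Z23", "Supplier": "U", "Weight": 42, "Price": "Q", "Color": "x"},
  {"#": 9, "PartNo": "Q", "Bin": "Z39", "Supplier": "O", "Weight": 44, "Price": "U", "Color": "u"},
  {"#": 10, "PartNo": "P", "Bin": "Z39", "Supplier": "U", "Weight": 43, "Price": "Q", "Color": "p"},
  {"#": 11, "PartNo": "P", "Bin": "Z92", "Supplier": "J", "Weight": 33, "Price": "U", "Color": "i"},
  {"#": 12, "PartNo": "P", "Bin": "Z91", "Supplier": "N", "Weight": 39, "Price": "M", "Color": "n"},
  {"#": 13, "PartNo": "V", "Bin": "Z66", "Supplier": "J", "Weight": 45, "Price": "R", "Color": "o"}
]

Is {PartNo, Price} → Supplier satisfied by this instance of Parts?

(PartNo=P, Price=Q): rows 1, 8, 10 → Supplier = U, U, U ✓
(PartNo=V, Price=R): rows 2, 7, 13 → Supplier = J, J, J ✓
(PartNo=Q, Price=U): rows 3, 9 → Supplier = O, O ✓
(PartNo=P, Price=U): rows 4, 6, 11 → Supplier = J, J, J ✓
(PartNo=V, Price=M): row 5 → Supplier = R ✓
(PartNo=P, Price=M): row 12 → Supplier = N ✓
Every {PartNo, Price} value is associated with a single Supplier value, so {PartNo, Price} → Supplier holds.

Yes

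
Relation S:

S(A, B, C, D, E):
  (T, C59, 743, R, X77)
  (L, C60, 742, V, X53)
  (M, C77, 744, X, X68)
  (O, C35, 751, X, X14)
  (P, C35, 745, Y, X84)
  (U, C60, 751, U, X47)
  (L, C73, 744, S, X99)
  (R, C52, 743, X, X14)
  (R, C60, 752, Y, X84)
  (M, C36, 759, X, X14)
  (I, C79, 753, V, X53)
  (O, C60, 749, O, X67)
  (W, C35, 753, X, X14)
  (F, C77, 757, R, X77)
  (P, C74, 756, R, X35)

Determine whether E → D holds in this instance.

Yes

E=X77: 2 rows → D = R, R ✓
E=X53: 2 rows → D = V, V ✓
E=X68: 1 row → D = X ✓
E=X14: 4 rows → D = X, X, X, X ✓
E=X84: 2 rows → D = Y, Y ✓
E=X47: 1 row → D = U ✓
E=X99: 1 row → D = S ✓
E=X67: 1 row → D = O ✓
E=X35: 1 row → D = R ✓
Every E value is associated with a single D value, so E → D holds.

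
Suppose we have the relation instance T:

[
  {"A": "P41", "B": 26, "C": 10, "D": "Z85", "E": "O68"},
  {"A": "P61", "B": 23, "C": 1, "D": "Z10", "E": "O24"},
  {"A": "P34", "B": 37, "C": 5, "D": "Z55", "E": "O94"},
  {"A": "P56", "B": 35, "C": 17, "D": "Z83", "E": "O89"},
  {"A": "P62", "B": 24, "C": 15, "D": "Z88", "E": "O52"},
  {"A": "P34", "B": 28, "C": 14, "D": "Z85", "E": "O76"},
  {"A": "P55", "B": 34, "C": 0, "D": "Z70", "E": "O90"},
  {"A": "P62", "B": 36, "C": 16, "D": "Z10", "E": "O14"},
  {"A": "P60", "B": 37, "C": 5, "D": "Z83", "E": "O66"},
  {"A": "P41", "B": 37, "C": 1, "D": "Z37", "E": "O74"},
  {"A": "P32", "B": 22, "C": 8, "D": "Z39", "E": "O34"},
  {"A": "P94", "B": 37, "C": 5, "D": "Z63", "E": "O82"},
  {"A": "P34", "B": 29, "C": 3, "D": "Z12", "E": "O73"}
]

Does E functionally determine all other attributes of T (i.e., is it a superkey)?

Yes

All 13 rows have distinct E values, so E → (all attributes) holds and E is a superkey.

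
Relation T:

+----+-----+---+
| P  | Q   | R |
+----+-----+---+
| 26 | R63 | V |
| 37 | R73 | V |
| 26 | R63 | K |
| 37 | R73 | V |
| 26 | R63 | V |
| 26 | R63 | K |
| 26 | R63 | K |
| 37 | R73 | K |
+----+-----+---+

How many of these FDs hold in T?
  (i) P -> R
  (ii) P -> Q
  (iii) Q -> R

(i) P -> R: P=26: 5 rows → R takes values {V, K} — violation; P=37: 3 rows → R takes values {V, K} — violation — fails.
(ii) P -> Q: every LHS value maps to a single RHS value — holds.
(iii) Q -> R: Q=R63: 5 rows → R takes values {V, K} — violation; Q=R73: 3 rows → R takes values {V, K} — violation — fails.
1 of the 3 dependencies holds.

1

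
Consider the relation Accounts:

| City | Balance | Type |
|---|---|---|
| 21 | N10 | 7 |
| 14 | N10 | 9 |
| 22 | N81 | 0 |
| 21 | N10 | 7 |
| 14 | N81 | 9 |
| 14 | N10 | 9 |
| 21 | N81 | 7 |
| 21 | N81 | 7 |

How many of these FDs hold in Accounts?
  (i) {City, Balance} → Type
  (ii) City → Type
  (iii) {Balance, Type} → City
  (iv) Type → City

4

(i) {City, Balance} → Type: every LHS value maps to a single RHS value — holds.
(ii) City → Type: every LHS value maps to a single RHS value — holds.
(iii) {Balance, Type} → City: every LHS value maps to a single RHS value — holds.
(iv) Type → City: every LHS value maps to a single RHS value — holds.
4 of the 4 dependencies hold.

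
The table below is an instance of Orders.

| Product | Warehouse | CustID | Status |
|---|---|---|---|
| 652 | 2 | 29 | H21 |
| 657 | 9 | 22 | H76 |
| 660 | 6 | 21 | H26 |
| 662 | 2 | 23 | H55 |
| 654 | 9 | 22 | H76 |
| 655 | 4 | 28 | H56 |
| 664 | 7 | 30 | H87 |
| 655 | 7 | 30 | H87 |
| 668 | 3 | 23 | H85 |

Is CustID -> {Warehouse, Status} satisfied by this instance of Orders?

No

CustID=29: 1 row → {Warehouse,Status} = (2, H21) ✓
CustID=22: 2 rows → {Warehouse,Status} = (9, H76), (9, H76) ✓
CustID=21: 1 row → {Warehouse,Status} = (6, H26) ✓
CustID=23: 2 rows → {Warehouse,Status} takes values {(2, H55), (3, H85)} — violation
CustID=28: 1 row → {Warehouse,Status} = (4, H56) ✓
CustID=30: 2 rows → {Warehouse,Status} = (7, H87), (7, H87) ✓
Two rows agree on CustID but differ on {Warehouse, Status}, so CustID -> {Warehouse, Status} does not hold.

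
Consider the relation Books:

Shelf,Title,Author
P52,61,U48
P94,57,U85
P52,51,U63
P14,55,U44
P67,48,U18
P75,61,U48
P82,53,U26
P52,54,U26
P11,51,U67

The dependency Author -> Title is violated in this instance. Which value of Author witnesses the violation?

Author=U48: 2 rows → Title = 61, 61 ✓
Author=U85: 1 row → Title = 57 ✓
Author=U63: 1 row → Title = 51 ✓
Author=U44: 1 row → Title = 55 ✓
Author=U18: 1 row → Title = 48 ✓
Author=U26: 2 rows → Title takes values {53, 54} — violation
Author=U67: 1 row → Title = 51 ✓
The only Author value with inconsistent Title is Author=U26.

U26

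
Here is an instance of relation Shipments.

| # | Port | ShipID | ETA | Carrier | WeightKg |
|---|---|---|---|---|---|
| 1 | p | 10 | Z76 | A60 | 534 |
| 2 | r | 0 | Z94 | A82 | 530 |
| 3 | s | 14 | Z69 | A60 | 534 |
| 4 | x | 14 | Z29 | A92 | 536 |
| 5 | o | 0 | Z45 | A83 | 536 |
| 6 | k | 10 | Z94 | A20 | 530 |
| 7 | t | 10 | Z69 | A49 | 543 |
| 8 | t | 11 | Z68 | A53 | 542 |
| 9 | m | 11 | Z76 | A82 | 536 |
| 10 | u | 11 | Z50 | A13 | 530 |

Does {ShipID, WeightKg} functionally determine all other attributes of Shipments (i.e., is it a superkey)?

All 10 rows have distinct {ShipID, WeightKg} values, so {ShipID, WeightKg} → (all attributes) holds and {ShipID, WeightKg} is a superkey.

Yes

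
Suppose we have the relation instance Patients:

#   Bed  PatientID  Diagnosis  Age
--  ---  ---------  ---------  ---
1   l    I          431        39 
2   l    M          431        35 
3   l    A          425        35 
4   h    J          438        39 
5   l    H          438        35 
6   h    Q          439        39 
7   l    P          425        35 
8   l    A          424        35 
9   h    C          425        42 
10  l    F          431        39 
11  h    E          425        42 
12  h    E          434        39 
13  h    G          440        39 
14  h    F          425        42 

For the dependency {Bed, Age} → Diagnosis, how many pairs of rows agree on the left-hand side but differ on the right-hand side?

15

(Bed=l, Age=39): all 2 rows agree on Diagnosis — 0 pairs.
(Bed=l, Age=35): violating pairs (2,3), (2,5), (2,7), (2,8), (3,5), (3,8), (5,7), (5,8), (7,8) — 9 pairs.
(Bed=h, Age=39): violating pairs (4,6), (4,12), (4,13), (6,12), (6,13), (12,13) — 6 pairs.
(Bed=h, Age=42): all 3 rows agree on Diagnosis — 0 pairs.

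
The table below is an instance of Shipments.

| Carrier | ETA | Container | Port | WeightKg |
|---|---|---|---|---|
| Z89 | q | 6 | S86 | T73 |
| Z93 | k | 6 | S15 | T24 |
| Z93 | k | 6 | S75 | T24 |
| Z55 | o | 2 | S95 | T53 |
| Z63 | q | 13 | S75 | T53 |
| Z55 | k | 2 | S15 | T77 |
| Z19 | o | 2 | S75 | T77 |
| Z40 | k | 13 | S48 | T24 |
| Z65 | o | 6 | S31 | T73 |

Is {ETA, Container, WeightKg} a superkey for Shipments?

Two distinct rows share (ETA=k, Container=6, WeightKg=T24), so {ETA, Container, WeightKg} does not determine every attribute — not a superkey.

No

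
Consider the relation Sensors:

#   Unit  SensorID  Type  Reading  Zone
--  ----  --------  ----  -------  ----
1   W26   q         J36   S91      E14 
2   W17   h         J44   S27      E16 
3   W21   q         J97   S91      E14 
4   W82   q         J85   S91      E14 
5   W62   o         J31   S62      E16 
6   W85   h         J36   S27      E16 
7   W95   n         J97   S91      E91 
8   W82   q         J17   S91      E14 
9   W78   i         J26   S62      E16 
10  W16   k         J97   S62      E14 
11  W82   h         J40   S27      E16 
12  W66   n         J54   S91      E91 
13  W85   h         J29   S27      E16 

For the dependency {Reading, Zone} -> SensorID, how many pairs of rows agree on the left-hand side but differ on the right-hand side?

1

(Reading=S91, Zone=E14): all 4 rows agree on SensorID — 0 pairs.
(Reading=S27, Zone=E16): all 4 rows agree on SensorID — 0 pairs.
(Reading=S62, Zone=E16): violating pairs (5,9) — 1 pair.
(Reading=S91, Zone=E91): all 2 rows agree on SensorID — 0 pairs.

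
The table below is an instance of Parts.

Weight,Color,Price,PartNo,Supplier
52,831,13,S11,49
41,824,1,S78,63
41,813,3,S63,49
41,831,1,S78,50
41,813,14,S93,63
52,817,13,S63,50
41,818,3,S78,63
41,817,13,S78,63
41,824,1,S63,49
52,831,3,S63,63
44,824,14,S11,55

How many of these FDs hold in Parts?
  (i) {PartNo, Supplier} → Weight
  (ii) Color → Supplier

1

(i) {PartNo, Supplier} → Weight: every LHS value maps to a single RHS value — holds.
(ii) Color → Supplier: Color=831: 3 rows → Supplier takes values {49, 50, 63} — violation; Color=824: 3 rows → Supplier takes values {63, 49, 55} — violation; Color=813: 2 rows → Supplier takes values {49, 63} — violation; Color=817: 2 rows → Supplier takes values {50, 63} — violation — fails.
1 of the 2 dependencies holds.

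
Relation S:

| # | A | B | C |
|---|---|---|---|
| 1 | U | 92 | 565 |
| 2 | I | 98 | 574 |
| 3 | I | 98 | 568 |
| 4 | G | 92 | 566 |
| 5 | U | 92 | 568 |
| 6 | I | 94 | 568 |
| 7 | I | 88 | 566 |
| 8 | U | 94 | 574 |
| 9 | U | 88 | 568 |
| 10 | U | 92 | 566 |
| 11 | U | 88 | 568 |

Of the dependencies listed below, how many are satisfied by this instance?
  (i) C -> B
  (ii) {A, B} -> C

(i) C -> B: C=574: rows 2, 8 → B takes values {98, 94} — violation; C=568: rows 3, 5, 6, 9, 11 → B takes values {98, 92, 94, 88} — violation; C=566: rows 4, 7, 10 → B takes values {92, 88} — violation — fails.
(ii) {A, B} -> C: (A=U, B=92): rows 1, 5, 10 → C takes values {565, 568, 566} — violation; (A=I, B=98): rows 2, 3 → C takes values {574, 568} — violation — fails.
None of the 2 dependencies hold.

0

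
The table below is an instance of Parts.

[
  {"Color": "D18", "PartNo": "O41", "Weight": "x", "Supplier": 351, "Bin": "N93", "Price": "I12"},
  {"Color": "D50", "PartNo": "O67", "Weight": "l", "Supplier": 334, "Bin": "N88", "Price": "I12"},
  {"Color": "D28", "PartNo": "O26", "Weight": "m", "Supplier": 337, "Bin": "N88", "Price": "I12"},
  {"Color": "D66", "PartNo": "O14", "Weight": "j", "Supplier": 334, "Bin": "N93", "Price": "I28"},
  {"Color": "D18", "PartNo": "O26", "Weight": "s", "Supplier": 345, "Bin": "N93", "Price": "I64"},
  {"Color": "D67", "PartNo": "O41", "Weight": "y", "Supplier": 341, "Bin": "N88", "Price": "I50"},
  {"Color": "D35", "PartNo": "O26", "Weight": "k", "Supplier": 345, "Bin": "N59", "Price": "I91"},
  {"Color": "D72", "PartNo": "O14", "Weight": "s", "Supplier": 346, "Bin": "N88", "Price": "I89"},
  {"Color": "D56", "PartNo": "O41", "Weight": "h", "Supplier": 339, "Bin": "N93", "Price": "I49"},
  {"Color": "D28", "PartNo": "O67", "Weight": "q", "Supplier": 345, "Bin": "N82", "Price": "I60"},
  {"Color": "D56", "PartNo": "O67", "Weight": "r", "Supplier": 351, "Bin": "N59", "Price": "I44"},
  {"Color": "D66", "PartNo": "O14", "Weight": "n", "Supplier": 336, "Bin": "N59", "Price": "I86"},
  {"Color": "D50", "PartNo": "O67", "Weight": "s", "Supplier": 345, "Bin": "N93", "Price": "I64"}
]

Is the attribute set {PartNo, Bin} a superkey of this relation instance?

No

Two distinct rows share (PartNo=O41, Bin=N93), so {PartNo, Bin} does not determine every attribute — not a superkey.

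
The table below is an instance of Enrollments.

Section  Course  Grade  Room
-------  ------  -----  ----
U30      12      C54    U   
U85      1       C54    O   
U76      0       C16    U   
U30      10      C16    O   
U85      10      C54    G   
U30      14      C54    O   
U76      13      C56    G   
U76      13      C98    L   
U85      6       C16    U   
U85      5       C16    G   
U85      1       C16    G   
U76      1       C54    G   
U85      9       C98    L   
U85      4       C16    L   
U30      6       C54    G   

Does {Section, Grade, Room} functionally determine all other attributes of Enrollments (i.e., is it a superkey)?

Two distinct rows share (Section=U85, Grade=C16, Room=G), so {Section, Grade, Room} does not determine every attribute — not a superkey.

No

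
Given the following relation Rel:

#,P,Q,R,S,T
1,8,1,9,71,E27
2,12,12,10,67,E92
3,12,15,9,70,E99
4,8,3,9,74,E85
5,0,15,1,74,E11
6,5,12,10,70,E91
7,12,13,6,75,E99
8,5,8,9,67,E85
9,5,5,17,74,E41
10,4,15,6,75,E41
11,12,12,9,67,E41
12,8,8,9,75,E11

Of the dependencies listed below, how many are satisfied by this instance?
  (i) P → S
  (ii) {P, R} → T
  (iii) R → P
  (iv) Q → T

0

(i) P → S: P=8: rows 1, 4, 12 → S takes values {71, 74, 75} — violation; P=12: rows 2, 3, 7, 11 → S takes values {67, 70, 75} — violation; P=5: rows 6, 8, 9 → S takes values {70, 67, 74} — violation — fails.
(ii) {P, R} → T: (P=8, R=9): rows 1, 4, 12 → T takes values {E27, E85, E11} — violation; (P=12, R=9): rows 3, 11 → T takes values {E99, E41} — violation — fails.
(iii) R → P: R=9: rows 1, 3, 4, 8, 11, 12 → P takes values {8, 12, 5} — violation; R=10: rows 2, 6 → P takes values {12, 5} — violation; R=6: rows 7, 10 → P takes values {12, 4} — violation — fails.
(iv) Q → T: Q=12: rows 2, 6, 11 → T takes values {E92, E91, E41} — violation; Q=15: rows 3, 5, 10 → T takes values {E99, E11, E41} — violation; Q=8: rows 8, 12 → T takes values {E85, E11} — violation — fails.
None of the 4 dependencies hold.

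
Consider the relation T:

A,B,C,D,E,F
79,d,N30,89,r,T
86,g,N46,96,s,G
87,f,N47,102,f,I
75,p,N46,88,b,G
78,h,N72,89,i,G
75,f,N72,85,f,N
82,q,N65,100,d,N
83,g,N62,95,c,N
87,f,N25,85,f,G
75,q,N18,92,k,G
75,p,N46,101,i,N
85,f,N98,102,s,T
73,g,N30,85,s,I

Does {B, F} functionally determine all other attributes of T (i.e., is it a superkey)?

Yes

All 13 rows have distinct {B, F} values, so {B, F} → (all attributes) holds and {B, F} is a superkey.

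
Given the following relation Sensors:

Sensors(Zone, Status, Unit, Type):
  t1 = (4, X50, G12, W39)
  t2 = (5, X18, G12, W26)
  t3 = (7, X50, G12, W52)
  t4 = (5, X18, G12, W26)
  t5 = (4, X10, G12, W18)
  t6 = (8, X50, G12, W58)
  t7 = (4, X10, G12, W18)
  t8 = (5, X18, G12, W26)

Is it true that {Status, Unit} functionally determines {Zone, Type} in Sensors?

No

(Status=X50, Unit=G12): rows 1, 3, 6 → {Zone,Type} takes values {(4, W39), (7, W52), (8, W58)} — violation
(Status=X18, Unit=G12): rows 2, 4, 8 → {Zone,Type} = (5, W26), (5, W26), (5, W26) ✓
(Status=X10, Unit=G12): rows 5, 7 → {Zone,Type} = (4, W18), (4, W18) ✓
Two rows agree on {Status, Unit} but differ on {Zone, Type}, so {Status, Unit} -> {Zone, Type} does not hold.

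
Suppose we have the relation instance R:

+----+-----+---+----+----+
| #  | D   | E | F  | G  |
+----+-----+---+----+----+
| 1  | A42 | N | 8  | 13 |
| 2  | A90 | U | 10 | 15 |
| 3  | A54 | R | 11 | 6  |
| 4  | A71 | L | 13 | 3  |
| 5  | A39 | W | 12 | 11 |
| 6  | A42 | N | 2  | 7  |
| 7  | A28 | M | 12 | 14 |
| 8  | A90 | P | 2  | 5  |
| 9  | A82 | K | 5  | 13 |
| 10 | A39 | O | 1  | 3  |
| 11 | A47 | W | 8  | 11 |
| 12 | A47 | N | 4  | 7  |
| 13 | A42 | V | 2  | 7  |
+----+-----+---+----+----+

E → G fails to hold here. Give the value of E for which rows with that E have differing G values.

N

E=N: rows 1, 6, 12 → G takes values {13, 7} — violation
E=U: row 2 → G = 15 ✓
E=R: row 3 → G = 6 ✓
E=L: row 4 → G = 3 ✓
E=W: rows 5, 11 → G = 11, 11 ✓
E=M: row 7 → G = 14 ✓
E=P: row 8 → G = 5 ✓
E=K: row 9 → G = 13 ✓
E=O: row 10 → G = 3 ✓
E=V: row 13 → G = 7 ✓
The only E value with inconsistent G is E=N.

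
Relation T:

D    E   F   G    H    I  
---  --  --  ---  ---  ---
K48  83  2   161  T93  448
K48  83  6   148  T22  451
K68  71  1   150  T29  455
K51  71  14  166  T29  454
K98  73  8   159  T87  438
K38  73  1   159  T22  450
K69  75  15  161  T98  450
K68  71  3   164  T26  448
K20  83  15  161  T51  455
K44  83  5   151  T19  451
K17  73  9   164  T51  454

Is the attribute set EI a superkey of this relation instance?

No

Two distinct rows share (E=83, I=451), so EI does not determine every attribute — not a superkey.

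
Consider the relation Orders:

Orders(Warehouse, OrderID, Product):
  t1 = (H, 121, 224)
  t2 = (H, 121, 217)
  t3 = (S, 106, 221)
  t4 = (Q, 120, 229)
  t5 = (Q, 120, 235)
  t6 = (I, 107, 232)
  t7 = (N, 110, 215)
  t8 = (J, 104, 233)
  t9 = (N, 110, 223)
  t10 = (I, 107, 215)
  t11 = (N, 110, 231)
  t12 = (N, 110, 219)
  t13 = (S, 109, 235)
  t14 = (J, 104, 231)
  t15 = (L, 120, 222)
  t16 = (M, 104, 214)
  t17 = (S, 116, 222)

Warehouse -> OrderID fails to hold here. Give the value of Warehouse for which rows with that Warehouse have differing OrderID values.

S

Warehouse=H: rows 1, 2 → OrderID = 121, 121 ✓
Warehouse=S: rows 3, 13, 17 → OrderID takes values {106, 109, 116} — violation
Warehouse=Q: rows 4, 5 → OrderID = 120, 120 ✓
Warehouse=I: rows 6, 10 → OrderID = 107, 107 ✓
Warehouse=N: rows 7, 9, 11, 12 → OrderID = 110, 110, 110, 110 ✓
Warehouse=J: rows 8, 14 → OrderID = 104, 104 ✓
Warehouse=L: row 15 → OrderID = 120 ✓
Warehouse=M: row 16 → OrderID = 104 ✓
The only Warehouse value with inconsistent OrderID is Warehouse=S.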